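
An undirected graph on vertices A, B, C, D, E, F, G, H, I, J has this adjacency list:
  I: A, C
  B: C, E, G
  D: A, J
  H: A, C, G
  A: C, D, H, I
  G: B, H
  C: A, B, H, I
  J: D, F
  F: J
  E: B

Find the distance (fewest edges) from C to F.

Distance 0: C.
Distance 1: A, B, H, I.
Distance 2: D, E, G.
Distance 3: J.
Distance 4: F — contains F.

4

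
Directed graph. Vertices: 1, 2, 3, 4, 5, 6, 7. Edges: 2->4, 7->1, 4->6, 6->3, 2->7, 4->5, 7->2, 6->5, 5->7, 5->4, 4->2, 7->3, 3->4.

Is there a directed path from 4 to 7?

Yes

Explore from 4.
Distance 1: reach 2, 5, 6.
Distance 2: reach 3, 7.
Found 7.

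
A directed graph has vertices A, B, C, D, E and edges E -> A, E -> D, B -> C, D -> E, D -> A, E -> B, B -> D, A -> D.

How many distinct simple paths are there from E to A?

E→A
E→B→D→A
E→D→A

3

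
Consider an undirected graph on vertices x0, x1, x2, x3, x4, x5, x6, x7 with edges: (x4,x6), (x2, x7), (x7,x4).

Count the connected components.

5

From x0: component {x0}.
From x1: component {x1}.
From x2: component {x2, x4, x6, x7}.
From x3: component {x3}.
From x5: component {x5}.
That's 5 components.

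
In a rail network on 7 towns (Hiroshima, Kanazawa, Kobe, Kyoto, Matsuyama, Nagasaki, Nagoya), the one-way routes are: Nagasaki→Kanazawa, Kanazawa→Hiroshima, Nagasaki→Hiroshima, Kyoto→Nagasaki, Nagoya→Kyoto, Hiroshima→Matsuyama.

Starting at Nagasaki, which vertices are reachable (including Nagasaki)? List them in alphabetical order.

Start at Nagasaki.
Its neighbours: Hiroshima, Kanazawa.
Then their neighbours: Matsuyama.
Nothing further is reachable.

Hiroshima, Kanazawa, Matsuyama, Nagasaki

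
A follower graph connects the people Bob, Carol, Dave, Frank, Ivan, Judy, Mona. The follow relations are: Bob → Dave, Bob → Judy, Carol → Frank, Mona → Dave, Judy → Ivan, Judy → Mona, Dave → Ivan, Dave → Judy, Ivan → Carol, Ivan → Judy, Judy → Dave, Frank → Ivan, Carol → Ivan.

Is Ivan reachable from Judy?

Yes

Explore from Judy.
Distance 1: reach Dave, Ivan, Mona.
Found Ivan.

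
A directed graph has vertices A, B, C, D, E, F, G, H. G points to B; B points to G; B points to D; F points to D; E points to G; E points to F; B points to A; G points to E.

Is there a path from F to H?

Explore from F.
Distance 1: reach D.
The search from F is exhausted; no directed path reaches H.

No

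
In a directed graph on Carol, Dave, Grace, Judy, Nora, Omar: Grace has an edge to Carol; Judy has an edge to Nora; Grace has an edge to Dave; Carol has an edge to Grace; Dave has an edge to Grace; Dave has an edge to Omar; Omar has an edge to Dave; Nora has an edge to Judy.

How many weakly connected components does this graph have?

From Carol: component {Carol, Dave, Grace, Omar}.
From Judy: component {Judy, Nora}.
That's 2 components.

2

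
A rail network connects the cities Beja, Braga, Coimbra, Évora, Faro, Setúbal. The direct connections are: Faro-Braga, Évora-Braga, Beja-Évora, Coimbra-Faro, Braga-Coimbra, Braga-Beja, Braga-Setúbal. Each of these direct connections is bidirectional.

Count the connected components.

From Beja: component {Beja, Braga, Coimbra, Évora, Faro, Setúbal}.
That's 1 component.

1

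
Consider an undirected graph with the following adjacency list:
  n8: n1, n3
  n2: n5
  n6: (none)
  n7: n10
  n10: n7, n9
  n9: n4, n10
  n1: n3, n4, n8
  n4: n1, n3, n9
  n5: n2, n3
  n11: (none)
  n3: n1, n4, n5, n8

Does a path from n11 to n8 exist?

No

n11 has no edges, so nothing is reachable from it.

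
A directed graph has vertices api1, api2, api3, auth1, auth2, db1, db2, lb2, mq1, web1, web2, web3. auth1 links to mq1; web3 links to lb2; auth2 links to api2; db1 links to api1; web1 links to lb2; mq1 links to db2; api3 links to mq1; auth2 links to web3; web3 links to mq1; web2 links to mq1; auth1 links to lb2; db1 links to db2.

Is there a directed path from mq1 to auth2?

Explore from mq1.
Distance 1: reach db2.
The search from mq1 is exhausted; no directed path reaches auth2.

No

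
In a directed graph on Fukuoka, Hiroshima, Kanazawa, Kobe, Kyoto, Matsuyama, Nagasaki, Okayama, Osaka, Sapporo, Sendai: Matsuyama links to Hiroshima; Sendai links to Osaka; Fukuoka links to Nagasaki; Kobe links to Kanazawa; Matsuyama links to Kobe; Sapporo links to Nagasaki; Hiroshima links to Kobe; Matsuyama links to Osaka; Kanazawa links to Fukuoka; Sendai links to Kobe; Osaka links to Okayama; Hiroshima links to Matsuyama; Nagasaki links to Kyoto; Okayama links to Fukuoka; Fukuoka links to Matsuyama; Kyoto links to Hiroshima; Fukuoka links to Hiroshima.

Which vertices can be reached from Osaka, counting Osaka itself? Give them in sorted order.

Start at Osaka.
Its neighbours: Okayama.
Then their neighbours: Fukuoka.
Then next layer: Hiroshima, Matsuyama, Nagasaki.
Then next layer: Kobe, Kyoto.
Then next layer: Kanazawa.
Nothing further is reachable.

Fukuoka, Hiroshima, Kanazawa, Kobe, Kyoto, Matsuyama, Nagasaki, Okayama, Osaka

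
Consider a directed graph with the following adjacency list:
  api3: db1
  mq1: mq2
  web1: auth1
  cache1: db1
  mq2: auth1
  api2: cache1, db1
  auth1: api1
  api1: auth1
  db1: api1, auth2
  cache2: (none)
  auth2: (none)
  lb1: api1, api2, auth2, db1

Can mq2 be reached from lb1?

No

Explore from lb1.
Distance 1: reach api1, api2, auth2, db1.
Distance 2: reach auth1, cache1.
The search from lb1 is exhausted; no directed path reaches mq2.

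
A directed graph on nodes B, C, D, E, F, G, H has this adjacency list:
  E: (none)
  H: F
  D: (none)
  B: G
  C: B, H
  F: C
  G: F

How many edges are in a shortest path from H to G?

Distance 0: H.
Distance 1: F.
Distance 2: C.
Distance 3: B.
Distance 4: G — contains G.

4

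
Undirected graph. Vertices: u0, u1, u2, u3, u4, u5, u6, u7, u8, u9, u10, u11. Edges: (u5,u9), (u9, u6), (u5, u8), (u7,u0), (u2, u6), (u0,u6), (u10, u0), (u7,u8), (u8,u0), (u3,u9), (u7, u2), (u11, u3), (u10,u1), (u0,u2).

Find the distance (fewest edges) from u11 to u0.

4

Distance 0: u11.
Distance 1: u3.
Distance 2: u9.
Distance 3: u5, u6.
Distance 4: u0, u2, u8 — contains u0.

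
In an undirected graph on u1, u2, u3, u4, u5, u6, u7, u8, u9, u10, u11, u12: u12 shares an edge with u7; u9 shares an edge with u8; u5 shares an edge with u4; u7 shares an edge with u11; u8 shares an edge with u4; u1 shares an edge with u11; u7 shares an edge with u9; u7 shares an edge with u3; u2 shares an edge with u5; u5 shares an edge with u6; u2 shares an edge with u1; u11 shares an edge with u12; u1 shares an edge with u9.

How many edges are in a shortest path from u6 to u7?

Distance 0: u6.
Distance 1: u5.
Distance 2: u2, u4.
Distance 3: u1, u8.
Distance 4: u9, u11.
Distance 5: u7, u12 — contains u7.

5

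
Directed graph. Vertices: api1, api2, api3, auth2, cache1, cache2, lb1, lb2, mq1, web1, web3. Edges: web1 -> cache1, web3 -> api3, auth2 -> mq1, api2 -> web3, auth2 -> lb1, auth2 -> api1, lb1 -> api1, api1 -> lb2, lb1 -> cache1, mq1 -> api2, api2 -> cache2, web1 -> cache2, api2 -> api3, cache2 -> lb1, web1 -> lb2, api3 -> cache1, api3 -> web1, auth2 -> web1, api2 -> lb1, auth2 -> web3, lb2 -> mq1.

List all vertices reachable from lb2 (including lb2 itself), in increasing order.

api1, api2, api3, cache1, cache2, lb1, lb2, mq1, web1, web3

Start at lb2.
Its neighbours: mq1.
Then their neighbours: api2.
Then next layer: api3, cache2, lb1, web3.
Then next layer: api1, cache1, web1.
Nothing further is reachable.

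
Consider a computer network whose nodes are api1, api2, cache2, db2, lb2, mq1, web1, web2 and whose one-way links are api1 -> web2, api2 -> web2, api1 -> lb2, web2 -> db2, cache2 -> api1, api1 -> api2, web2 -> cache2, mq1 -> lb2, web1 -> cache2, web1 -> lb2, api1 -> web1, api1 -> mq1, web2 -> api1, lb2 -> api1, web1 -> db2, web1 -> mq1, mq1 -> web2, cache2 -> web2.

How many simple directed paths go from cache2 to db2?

7

cache2→api1→api2→web2→db2
cache2→api1→mq1→web2→db2
cache2→api1→web1→db2
cache2→api1→web1→mq1→web2→db2
cache2→api1→web2→db2
cache2→web2→api1→web1→db2
cache2→web2→db2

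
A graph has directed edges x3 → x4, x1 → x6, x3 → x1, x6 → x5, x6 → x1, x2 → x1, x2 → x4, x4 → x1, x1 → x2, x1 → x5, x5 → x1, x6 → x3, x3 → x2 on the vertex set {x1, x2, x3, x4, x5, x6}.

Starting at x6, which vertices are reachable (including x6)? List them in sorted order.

Start at x6.
Its neighbours: x1, x3, x5.
Then their neighbours: x2, x4.
Every vertex is now reached.

x1, x2, x3, x4, x5, x6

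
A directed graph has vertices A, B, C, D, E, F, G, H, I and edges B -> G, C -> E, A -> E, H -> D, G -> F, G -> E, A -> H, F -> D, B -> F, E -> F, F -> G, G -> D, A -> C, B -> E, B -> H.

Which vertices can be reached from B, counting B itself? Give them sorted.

B, D, E, F, G, H

Start at B.
Its neighbours: E, F, G, H.
Then their neighbours: D.
Nothing further is reachable.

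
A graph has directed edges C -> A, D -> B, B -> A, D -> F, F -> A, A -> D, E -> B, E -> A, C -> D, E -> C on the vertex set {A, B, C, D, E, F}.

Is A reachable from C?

Explore from C.
Distance 1: reach A, D.
Found A.

Yes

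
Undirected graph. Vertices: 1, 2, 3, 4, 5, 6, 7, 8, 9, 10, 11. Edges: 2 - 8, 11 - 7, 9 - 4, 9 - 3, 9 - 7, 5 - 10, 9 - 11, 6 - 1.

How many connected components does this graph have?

From 1: component {1, 6}.
From 2: component {2, 8}.
From 3: component {3, 4, 7, 9, 11}.
From 5: component {5, 10}.
That's 4 components.

4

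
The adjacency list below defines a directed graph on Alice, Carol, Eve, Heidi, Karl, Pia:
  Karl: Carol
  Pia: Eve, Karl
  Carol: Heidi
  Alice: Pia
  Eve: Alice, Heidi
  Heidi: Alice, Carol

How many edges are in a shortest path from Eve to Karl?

3

Distance 0: Eve.
Distance 1: Alice, Heidi.
Distance 2: Carol, Pia.
Distance 3: Karl — contains Karl.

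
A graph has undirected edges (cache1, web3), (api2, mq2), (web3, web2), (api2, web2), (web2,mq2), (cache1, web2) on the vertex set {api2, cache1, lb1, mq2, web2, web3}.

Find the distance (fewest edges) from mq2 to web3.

Distance 0: mq2.
Distance 1: api2, web2.
Distance 2: cache1, web3 — contains web3.

2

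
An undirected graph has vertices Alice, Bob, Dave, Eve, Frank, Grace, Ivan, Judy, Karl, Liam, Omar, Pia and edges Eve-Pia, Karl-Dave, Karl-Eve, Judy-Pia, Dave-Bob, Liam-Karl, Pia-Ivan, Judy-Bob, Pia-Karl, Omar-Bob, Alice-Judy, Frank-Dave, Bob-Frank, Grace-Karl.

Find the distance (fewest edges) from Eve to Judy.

Distance 0: Eve.
Distance 1: Karl, Pia.
Distance 2: Dave, Grace, Ivan, Judy, Liam — contains Judy.

2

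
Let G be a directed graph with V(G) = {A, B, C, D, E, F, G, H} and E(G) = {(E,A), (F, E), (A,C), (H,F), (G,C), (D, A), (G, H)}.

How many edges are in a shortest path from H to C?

4

Distance 0: H.
Distance 1: F.
Distance 2: E.
Distance 3: A.
Distance 4: C — contains C.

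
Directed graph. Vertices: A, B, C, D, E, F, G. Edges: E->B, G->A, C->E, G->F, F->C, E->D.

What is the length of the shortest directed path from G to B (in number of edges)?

4

Distance 0: G.
Distance 1: A, F.
Distance 2: C.
Distance 3: E.
Distance 4: B, D — contains B.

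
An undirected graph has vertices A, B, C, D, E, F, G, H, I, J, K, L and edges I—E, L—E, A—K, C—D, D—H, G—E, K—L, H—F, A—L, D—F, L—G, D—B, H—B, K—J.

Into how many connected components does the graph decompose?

2

From A: component {A, E, G, I, J, K, L}.
From B: component {B, C, D, F, H}.
That's 2 components.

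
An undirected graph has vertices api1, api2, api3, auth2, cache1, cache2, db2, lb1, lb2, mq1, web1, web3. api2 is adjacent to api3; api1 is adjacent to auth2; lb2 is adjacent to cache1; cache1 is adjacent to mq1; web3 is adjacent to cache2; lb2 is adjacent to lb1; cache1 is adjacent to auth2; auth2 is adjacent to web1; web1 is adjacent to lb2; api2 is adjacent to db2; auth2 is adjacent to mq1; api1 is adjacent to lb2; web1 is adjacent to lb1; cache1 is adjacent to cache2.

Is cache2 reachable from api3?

Explore from api3.
Distance 1: reach api2.
Distance 2: reach db2.
The search is exhausted without reaching cache2; it lies in a different component.

No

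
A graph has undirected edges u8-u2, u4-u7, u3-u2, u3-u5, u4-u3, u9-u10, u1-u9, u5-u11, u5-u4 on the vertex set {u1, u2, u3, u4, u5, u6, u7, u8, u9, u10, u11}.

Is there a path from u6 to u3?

No

u6 has no edges, so nothing is reachable from it.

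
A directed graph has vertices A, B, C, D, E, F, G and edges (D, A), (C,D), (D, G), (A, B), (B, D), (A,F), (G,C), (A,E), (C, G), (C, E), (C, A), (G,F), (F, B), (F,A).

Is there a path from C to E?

Yes

Explore from C.
Distance 1: reach A, D, E, G.
Found E.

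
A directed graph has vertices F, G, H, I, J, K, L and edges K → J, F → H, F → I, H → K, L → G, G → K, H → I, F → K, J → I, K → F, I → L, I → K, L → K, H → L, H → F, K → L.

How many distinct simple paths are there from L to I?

6

L→G→K→F→H→I
L→G→K→F→I
L→G→K→J→I
L→K→F→H→I
L→K→F→I
L→K→J→I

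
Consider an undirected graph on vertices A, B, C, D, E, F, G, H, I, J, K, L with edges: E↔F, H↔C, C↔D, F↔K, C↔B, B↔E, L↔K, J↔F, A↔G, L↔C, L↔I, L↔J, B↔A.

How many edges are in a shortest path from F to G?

4

Distance 0: F.
Distance 1: E, J, K.
Distance 2: B, L.
Distance 3: A, C, I.
Distance 4: D, G, H — contains G.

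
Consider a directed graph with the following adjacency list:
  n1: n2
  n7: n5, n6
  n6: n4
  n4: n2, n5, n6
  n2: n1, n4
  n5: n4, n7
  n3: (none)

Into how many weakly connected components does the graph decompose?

2

From n1: component {n1, n2, n4, n5, n6, n7}.
From n3: component {n3}.
That's 2 components.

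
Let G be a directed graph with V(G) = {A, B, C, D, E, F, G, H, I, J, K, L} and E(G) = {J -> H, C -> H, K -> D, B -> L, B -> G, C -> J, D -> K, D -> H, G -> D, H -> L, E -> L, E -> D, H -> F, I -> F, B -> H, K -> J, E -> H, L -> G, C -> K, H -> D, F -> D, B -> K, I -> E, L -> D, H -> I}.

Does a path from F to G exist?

Yes

Explore from F.
Distance 1: reach D.
Distance 2: reach H, K.
Distance 3: reach I, J, L.
Distance 4: reach E, G.
Found G.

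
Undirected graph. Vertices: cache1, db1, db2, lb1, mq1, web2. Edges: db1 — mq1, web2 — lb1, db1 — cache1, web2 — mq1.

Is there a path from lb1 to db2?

No

Explore from lb1.
Distance 1: reach web2.
Distance 2: reach mq1.
Distance 3: reach db1.
Distance 4: reach cache1.
The search is exhausted without reaching db2; it lies in a different component.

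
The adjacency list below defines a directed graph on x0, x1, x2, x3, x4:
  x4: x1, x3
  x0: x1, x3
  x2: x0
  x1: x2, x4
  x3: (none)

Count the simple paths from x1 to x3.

x1→x2→x0→x3
x1→x4→x3

2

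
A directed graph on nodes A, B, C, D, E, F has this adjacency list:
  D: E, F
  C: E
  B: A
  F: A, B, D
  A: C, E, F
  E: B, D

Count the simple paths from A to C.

A→C

1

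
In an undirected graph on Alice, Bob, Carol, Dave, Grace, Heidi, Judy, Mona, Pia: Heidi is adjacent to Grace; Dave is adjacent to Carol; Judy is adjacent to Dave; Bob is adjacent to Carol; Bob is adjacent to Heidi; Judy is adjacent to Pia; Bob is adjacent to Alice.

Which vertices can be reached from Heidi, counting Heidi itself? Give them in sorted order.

Start at Heidi.
Its neighbours: Bob, Grace.
Then their neighbours: Alice, Carol.
Then next layer: Dave.
Then next layer: Judy.
Then next layer: Pia.
Nothing further is reachable.

Alice, Bob, Carol, Dave, Grace, Heidi, Judy, Pia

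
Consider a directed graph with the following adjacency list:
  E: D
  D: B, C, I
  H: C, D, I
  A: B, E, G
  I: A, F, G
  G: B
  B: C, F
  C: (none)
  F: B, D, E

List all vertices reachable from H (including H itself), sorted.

A, B, C, D, E, F, G, H, I

Start at H.
Its neighbours: C, D, I.
Then their neighbours: A, B, F, G.
Then next layer: E.
Every vertex is now reached.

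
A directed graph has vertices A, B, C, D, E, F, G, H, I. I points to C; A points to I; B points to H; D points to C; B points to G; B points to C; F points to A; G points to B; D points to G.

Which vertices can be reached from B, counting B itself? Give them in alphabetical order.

B, C, G, H

Start at B.
Its neighbours: C, G, H.
Nothing further is reachable.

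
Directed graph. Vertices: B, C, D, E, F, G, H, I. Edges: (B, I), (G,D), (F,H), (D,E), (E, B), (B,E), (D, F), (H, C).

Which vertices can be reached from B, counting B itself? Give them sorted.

B, E, I

Start at B.
Its neighbours: E, I.
Nothing further is reachable.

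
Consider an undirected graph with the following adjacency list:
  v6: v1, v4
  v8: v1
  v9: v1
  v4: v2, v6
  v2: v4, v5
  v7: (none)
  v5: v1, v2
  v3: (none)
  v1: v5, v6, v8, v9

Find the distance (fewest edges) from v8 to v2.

3

Distance 0: v8.
Distance 1: v1.
Distance 2: v5, v6, v9.
Distance 3: v2, v4 — contains v2.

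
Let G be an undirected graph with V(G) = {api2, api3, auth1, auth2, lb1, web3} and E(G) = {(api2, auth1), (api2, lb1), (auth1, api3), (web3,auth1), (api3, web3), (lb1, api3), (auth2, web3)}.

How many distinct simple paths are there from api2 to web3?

4

api2–auth1–api3–web3
api2–auth1–web3
api2–lb1–api3–auth1–web3
api2–lb1–api3–web3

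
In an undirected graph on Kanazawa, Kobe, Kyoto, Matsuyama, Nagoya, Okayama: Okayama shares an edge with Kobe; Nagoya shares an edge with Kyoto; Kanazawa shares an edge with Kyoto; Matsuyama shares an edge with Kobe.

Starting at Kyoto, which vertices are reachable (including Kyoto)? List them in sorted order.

Start at Kyoto.
Its neighbours: Kanazawa, Nagoya.
Nothing further is reachable.

Kanazawa, Kyoto, Nagoya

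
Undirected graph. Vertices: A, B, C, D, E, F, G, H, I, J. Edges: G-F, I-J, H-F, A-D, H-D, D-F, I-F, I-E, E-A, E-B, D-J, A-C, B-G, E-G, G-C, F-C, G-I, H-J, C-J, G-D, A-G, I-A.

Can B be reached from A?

Yes

Explore from A.
Distance 1: reach C, D, E, G, I.
Distance 2: reach B, F, H, J.
Found B.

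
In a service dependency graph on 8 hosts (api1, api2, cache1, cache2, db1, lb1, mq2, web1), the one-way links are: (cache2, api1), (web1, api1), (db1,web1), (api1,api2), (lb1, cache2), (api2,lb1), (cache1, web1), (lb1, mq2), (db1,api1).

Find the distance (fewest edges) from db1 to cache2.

4

Distance 0: db1.
Distance 1: api1, web1.
Distance 2: api2.
Distance 3: lb1.
Distance 4: cache2, mq2 — contains cache2.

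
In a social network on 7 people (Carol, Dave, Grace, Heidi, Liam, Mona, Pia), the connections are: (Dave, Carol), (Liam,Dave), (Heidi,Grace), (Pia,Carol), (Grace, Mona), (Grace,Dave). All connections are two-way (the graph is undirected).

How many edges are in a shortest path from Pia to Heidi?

4

Distance 0: Pia.
Distance 1: Carol.
Distance 2: Dave.
Distance 3: Grace, Liam.
Distance 4: Heidi, Mona — contains Heidi.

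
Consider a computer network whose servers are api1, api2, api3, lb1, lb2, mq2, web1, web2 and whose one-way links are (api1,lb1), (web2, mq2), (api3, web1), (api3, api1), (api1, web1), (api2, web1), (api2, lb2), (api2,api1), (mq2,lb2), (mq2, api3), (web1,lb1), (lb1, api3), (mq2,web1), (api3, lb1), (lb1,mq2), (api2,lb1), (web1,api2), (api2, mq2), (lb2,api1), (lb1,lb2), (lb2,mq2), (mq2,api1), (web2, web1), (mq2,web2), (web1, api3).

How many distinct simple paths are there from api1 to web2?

api1→lb1→api3→web1→api2→lb2→mq2→web2
api1→lb1→api3→web1→api2→mq2→web2
api1→lb1→lb2→mq2→web2
api1→lb1→mq2→web2
api1→web1→api2→lb1→lb2→mq2→web2
api1→web1→api2→lb1→mq2→web2
api1→web1→api2→lb2→mq2→web2
api1→web1→api2→mq2→web2
api1→web1→api3→lb1→lb2→mq2→web2
api1→web1→api3→lb1→mq2→web2
api1→web1→lb1→lb2→mq2→web2
api1→web1→lb1→mq2→web2

12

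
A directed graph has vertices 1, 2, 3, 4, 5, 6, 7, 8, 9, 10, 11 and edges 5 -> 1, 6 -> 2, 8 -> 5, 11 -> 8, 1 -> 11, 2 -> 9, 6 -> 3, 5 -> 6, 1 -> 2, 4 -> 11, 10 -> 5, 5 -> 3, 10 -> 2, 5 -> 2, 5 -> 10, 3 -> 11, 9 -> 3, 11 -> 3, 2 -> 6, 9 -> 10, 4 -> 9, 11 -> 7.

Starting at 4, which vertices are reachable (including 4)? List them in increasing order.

Start at 4.
Its neighbours: 9, 11.
Then their neighbours: 3, 7, 8, 10.
Then next layer: 2, 5.
Then next layer: 1, 6.
Every vertex is now reached.

1, 2, 3, 4, 5, 6, 7, 8, 9, 10, 11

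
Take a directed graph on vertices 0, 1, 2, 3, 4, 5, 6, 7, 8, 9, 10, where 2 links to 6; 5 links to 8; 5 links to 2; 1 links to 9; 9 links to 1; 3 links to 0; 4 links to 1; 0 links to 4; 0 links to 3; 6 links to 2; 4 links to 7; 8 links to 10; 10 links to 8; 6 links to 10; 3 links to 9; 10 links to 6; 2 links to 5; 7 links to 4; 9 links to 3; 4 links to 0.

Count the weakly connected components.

2

From 0: component {0, 1, 3, 4, 7, 9}.
From 2: component {2, 5, 6, 8, 10}.
That's 2 components.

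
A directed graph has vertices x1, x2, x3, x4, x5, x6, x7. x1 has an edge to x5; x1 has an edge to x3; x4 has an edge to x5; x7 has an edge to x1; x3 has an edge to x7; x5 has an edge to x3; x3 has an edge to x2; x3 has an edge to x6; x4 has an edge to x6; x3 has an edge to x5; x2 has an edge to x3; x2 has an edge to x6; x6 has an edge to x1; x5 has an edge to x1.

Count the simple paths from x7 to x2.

2

x7→x1→x3→x2
x7→x1→x5→x3→x2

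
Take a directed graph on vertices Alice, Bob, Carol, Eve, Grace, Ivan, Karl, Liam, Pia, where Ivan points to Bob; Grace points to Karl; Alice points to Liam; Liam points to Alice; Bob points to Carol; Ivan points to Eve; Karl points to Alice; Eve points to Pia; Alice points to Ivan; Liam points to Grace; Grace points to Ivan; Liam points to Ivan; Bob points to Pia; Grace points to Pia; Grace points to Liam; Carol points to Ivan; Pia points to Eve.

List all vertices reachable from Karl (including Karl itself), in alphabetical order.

Start at Karl.
Its neighbours: Alice.
Then their neighbours: Ivan, Liam.
Then next layer: Bob, Eve, Grace.
Then next layer: Carol, Pia.
Every vertex is now reached.

Alice, Bob, Carol, Eve, Grace, Ivan, Karl, Liam, Pia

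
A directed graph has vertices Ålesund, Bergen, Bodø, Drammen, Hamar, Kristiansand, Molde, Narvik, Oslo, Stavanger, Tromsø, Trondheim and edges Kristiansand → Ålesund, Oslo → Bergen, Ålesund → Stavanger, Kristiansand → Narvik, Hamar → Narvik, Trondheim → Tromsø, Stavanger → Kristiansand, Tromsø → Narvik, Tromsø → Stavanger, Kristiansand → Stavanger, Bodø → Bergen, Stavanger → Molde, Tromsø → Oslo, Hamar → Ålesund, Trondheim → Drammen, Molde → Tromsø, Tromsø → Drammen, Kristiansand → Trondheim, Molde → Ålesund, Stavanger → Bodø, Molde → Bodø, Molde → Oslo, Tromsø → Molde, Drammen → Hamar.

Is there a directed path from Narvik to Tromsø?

Narvik has no outgoing edges, so nothing is reachable from it.

No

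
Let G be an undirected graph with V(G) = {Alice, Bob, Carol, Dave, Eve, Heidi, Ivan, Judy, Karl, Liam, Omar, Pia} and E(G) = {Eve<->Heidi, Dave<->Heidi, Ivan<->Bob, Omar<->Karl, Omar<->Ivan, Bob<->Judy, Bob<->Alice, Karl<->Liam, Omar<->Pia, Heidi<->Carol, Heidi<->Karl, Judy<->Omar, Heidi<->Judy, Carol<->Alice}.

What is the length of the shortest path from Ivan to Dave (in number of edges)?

Distance 0: Ivan.
Distance 1: Bob, Omar.
Distance 2: Alice, Judy, Karl, Pia.
Distance 3: Carol, Heidi, Liam.
Distance 4: Dave, Eve — contains Dave.

4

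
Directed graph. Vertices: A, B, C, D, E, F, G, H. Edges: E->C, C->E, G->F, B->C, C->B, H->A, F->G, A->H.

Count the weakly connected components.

4

From A: component {A, H}.
From B: component {B, C, E}.
From D: component {D}.
From F: component {F, G}.
That's 4 components.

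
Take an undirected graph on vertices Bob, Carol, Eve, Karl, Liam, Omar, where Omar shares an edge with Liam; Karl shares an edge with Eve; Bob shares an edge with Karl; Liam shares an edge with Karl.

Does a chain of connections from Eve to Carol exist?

Explore from Eve.
Distance 1: reach Karl.
Distance 2: reach Bob, Liam.
Distance 3: reach Omar.
The search is exhausted without reaching Carol; it lies in a different component.

No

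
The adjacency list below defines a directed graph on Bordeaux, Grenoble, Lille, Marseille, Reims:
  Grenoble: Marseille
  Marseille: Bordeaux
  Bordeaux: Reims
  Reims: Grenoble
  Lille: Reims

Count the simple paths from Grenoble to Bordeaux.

1

Grenoble→Marseille→Bordeaux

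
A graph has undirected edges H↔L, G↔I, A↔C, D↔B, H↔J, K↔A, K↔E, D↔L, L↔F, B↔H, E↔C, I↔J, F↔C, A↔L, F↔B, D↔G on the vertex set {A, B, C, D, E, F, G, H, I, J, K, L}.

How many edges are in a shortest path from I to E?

Distance 0: I.
Distance 1: G, J.
Distance 2: D, H.
Distance 3: B, L.
Distance 4: A, F.
Distance 5: C, K.
Distance 6: E — contains E.

6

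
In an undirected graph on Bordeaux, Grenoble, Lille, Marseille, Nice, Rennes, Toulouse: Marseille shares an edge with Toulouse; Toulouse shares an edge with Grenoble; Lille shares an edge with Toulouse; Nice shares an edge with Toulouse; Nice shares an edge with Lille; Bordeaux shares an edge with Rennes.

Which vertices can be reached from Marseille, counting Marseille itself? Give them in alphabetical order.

Start at Marseille.
Its neighbours: Toulouse.
Then their neighbours: Grenoble, Lille, Nice.
Nothing further is reachable.

Grenoble, Lille, Marseille, Nice, Toulouse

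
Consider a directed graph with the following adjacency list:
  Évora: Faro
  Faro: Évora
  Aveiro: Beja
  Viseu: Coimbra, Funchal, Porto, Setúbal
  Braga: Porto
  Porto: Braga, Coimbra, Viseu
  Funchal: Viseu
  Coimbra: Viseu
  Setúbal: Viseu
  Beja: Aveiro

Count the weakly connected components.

3

From Aveiro: component {Aveiro, Beja}.
From Braga: component {Braga, Coimbra, Funchal, Porto, Setúbal, Viseu}.
From Évora: component {Évora, Faro}.
That's 3 components.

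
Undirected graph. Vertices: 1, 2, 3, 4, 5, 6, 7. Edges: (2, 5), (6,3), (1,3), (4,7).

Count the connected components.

3

From 1: component {1, 3, 6}.
From 2: component {2, 5}.
From 4: component {4, 7}.
That's 3 components.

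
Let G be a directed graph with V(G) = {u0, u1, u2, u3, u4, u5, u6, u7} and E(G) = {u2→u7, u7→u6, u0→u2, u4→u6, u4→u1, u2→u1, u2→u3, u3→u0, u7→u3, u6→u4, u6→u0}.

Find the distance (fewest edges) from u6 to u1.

Distance 0: u6.
Distance 1: u0, u4.
Distance 2: u1, u2 — contains u1.

2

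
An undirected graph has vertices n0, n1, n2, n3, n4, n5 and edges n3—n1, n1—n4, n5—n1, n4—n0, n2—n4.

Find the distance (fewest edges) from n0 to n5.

3

Distance 0: n0.
Distance 1: n4.
Distance 2: n1, n2.
Distance 3: n3, n5 — contains n5.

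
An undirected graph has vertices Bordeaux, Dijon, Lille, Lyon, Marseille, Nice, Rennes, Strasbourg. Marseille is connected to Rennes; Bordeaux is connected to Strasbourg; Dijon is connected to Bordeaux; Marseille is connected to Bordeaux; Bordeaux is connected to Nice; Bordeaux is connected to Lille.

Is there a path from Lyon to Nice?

No

Lyon has no edges, so nothing is reachable from it.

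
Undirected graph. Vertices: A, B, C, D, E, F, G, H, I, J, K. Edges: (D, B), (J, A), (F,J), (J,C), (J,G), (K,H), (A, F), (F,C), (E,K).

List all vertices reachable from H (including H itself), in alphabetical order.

Start at H.
Its neighbours: K.
Then their neighbours: E.
Nothing further is reachable.

E, H, K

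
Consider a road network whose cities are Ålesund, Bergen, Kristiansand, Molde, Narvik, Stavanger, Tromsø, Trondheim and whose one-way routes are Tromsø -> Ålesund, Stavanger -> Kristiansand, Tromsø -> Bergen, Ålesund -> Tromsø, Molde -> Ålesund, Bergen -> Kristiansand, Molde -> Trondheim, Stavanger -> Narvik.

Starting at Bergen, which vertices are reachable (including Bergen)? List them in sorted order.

Bergen, Kristiansand

Start at Bergen.
Its neighbours: Kristiansand.
Nothing further is reachable.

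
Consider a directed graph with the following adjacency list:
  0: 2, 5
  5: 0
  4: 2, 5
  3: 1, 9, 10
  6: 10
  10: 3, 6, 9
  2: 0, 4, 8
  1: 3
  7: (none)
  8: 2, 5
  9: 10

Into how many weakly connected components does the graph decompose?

From 0: component {0, 2, 4, 5, 8}.
From 1: component {1, 3, 6, 9, 10}.
From 7: component {7}.
That's 3 components.

3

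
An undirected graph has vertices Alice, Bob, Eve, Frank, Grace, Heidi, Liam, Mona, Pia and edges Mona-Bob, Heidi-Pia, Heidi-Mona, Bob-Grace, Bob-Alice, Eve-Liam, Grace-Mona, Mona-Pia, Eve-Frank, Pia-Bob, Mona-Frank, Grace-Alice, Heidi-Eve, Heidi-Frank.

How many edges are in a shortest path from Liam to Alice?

Distance 0: Liam.
Distance 1: Eve.
Distance 2: Frank, Heidi.
Distance 3: Mona, Pia.
Distance 4: Bob, Grace.
Distance 5: Alice — contains Alice.

5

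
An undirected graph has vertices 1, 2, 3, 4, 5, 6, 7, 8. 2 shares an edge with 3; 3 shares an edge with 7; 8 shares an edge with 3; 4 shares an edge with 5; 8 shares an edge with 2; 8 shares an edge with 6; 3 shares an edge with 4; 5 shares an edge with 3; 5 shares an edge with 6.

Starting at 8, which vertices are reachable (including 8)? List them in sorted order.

Start at 8.
Its neighbours: 2, 3, 6.
Then their neighbours: 4, 5, 7.
Nothing further is reachable.

2, 3, 4, 5, 6, 7, 8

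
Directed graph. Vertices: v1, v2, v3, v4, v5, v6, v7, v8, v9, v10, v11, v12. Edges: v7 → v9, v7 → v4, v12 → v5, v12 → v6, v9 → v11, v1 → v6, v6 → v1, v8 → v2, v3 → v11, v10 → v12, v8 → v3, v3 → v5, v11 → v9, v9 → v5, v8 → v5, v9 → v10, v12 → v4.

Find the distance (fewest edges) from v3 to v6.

Distance 0: v3.
Distance 1: v5, v11.
Distance 2: v9.
Distance 3: v10.
Distance 4: v12.
Distance 5: v4, v6 — contains v6.

5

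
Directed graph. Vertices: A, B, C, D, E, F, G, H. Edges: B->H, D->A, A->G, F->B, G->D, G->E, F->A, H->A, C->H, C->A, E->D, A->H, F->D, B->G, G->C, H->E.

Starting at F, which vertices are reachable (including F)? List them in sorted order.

A, B, C, D, E, F, G, H

Start at F.
Its neighbours: A, B, D.
Then their neighbours: G, H.
Then next layer: C, E.
Every vertex is now reached.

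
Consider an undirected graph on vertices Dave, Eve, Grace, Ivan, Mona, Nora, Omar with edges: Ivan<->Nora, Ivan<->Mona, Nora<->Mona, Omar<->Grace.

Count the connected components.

From Dave: component {Dave}.
From Eve: component {Eve}.
From Grace: component {Grace, Omar}.
From Ivan: component {Ivan, Mona, Nora}.
That's 4 components.

4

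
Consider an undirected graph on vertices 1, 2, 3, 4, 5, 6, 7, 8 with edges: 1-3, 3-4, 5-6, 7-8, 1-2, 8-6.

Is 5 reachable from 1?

Explore from 1.
Distance 1: reach 2, 3.
Distance 2: reach 4.
The search is exhausted without reaching 5; it lies in a different component.

No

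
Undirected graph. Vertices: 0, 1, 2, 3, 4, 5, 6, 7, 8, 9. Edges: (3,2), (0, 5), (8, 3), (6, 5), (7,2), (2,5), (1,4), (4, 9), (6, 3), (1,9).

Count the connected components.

2

From 0: component {0, 2, 3, 5, 6, 7, 8}.
From 1: component {1, 4, 9}.
That's 2 components.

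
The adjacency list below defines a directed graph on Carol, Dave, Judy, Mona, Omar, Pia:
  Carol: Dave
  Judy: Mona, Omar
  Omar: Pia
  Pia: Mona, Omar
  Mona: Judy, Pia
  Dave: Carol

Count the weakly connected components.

2

From Carol: component {Carol, Dave}.
From Judy: component {Judy, Mona, Omar, Pia}.
That's 2 components.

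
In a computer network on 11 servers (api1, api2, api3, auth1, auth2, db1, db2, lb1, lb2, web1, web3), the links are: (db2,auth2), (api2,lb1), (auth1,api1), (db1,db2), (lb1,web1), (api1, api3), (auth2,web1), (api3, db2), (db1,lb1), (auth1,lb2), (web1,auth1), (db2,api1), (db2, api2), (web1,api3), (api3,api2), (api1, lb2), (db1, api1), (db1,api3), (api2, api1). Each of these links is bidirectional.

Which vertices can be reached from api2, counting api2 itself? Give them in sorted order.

Start at api2.
Its neighbours: api1, api3, db2, lb1.
Then their neighbours: auth1, auth2, db1, lb2, web1.
Nothing further is reachable.

api1, api2, api3, auth1, auth2, db1, db2, lb1, lb2, web1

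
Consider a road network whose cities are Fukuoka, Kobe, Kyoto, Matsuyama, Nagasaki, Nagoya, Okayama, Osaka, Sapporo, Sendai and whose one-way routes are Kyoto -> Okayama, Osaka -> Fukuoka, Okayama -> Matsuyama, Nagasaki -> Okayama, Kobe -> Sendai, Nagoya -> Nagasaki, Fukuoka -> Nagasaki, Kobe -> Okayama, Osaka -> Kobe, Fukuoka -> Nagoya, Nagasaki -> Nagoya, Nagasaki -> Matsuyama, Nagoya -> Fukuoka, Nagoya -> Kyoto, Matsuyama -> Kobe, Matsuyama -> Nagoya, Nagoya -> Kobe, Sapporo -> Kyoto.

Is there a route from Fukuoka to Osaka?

No

Explore from Fukuoka.
Distance 1: reach Nagasaki, Nagoya.
Distance 2: reach Kobe, Kyoto, Matsuyama, Okayama.
Distance 3: reach Sendai.
The search from Fukuoka is exhausted; no directed path reaches Osaka.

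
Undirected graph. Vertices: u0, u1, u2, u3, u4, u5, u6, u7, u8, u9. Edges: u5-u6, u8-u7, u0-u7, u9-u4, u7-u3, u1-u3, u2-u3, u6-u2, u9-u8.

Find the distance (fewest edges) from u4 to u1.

Distance 0: u4.
Distance 1: u9.
Distance 2: u8.
Distance 3: u7.
Distance 4: u0, u3.
Distance 5: u1, u2 — contains u1.

5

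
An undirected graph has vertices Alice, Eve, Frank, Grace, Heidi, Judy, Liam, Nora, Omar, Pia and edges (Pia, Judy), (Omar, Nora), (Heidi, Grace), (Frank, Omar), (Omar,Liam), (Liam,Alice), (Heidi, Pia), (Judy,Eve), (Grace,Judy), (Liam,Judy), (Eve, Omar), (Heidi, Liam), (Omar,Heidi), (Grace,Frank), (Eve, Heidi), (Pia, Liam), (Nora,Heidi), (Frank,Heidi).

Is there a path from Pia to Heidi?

Yes

Explore from Pia.
Distance 1: reach Heidi, Judy, Liam.
Found Heidi.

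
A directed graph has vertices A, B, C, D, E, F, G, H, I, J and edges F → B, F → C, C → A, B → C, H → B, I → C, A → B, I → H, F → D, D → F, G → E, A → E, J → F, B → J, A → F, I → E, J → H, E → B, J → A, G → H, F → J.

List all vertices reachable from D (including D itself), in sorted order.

A, B, C, D, E, F, H, J

Start at D.
Its neighbours: F.
Then their neighbours: B, C, J.
Then next layer: A, H.
Then next layer: E.
Nothing further is reachable.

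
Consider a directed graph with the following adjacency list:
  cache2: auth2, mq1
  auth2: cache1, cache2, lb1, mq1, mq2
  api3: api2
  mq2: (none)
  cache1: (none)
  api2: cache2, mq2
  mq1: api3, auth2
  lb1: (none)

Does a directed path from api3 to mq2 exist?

Yes

Explore from api3.
Distance 1: reach api2.
Distance 2: reach cache2, mq2.
Found mq2.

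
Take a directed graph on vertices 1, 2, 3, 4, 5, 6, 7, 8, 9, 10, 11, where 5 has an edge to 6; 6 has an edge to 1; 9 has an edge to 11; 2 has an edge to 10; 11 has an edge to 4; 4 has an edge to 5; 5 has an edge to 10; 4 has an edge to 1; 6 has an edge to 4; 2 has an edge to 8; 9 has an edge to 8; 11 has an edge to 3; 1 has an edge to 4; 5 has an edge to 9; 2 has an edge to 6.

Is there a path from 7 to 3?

7 has no outgoing edges, so nothing is reachable from it.

No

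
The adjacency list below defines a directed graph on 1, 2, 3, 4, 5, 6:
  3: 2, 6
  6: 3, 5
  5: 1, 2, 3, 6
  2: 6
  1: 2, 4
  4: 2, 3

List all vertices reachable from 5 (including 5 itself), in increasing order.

Start at 5.
Its neighbours: 1, 2, 3, 6.
Then their neighbours: 4.
Every vertex is now reached.

1, 2, 3, 4, 5, 6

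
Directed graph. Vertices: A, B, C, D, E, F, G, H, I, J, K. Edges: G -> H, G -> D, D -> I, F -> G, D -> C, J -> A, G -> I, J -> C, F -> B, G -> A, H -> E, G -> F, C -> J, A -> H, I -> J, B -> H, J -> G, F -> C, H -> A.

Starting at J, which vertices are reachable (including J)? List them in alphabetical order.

Start at J.
Its neighbours: A, C, G.
Then their neighbours: D, F, H, I.
Then next layer: B, E.
Nothing further is reachable.

A, B, C, D, E, F, G, H, I, J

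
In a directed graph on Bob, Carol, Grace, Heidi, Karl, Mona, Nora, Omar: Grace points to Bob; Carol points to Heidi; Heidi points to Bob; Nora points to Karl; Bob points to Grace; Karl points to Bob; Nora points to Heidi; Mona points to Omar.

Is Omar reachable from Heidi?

Explore from Heidi.
Distance 1: reach Bob.
Distance 2: reach Grace.
The search from Heidi is exhausted; no directed path reaches Omar.

No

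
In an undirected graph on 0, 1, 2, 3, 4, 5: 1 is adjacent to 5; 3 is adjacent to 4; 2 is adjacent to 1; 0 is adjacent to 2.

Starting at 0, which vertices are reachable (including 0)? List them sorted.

Start at 0.
Its neighbours: 2.
Then their neighbours: 1.
Then next layer: 5.
Nothing further is reachable.

0, 1, 2, 5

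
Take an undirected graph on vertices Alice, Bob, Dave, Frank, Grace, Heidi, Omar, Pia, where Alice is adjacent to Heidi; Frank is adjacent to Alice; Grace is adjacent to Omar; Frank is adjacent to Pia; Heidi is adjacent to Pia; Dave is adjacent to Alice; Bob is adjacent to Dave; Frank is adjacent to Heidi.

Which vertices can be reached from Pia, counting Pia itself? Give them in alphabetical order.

Alice, Bob, Dave, Frank, Heidi, Pia

Start at Pia.
Its neighbours: Frank, Heidi.
Then their neighbours: Alice.
Then next layer: Dave.
Then next layer: Bob.
Nothing further is reachable.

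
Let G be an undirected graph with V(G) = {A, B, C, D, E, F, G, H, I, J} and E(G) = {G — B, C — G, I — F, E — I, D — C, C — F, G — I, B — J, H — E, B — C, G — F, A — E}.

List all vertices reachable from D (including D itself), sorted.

A, B, C, D, E, F, G, H, I, J

Start at D.
Its neighbours: C.
Then their neighbours: B, F, G.
Then next layer: I, J.
Then next layer: E.
Then next layer: A, H.
Every vertex is now reached.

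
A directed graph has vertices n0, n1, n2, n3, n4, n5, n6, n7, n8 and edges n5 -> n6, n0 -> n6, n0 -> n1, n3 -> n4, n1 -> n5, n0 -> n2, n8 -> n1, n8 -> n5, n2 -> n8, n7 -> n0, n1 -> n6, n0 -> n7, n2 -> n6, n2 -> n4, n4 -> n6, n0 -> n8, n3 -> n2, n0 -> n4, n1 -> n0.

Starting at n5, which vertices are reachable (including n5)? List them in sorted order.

n5, n6

Start at n5.
Its neighbours: n6.
Nothing further is reachable.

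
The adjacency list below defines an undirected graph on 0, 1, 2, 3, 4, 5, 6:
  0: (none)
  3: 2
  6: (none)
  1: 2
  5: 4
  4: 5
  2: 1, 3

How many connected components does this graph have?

4

From 0: component {0}.
From 1: component {1, 2, 3}.
From 4: component {4, 5}.
From 6: component {6}.
That's 4 components.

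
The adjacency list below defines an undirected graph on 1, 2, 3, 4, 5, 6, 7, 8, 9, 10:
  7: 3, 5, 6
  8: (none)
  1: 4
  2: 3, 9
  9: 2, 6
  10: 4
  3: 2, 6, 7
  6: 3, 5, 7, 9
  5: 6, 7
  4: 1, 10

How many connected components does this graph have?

3

From 1: component {1, 4, 10}.
From 2: component {2, 3, 5, 6, 7, 9}.
From 8: component {8}.
That's 3 components.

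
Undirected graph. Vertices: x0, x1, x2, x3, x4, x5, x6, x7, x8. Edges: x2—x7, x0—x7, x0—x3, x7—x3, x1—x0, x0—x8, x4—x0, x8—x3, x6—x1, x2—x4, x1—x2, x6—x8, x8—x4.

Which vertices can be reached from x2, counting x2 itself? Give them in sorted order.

Start at x2.
Its neighbours: x1, x4, x7.
Then their neighbours: x0, x3, x6, x8.
Nothing further is reachable.

x0, x1, x2, x3, x4, x6, x7, x8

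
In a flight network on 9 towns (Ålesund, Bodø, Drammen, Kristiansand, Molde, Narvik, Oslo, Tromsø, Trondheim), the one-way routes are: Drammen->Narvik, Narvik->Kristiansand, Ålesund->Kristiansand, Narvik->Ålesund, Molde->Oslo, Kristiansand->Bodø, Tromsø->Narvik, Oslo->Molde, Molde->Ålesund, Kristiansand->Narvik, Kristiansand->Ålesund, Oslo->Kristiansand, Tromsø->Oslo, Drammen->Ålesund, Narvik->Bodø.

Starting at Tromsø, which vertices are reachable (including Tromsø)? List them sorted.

Start at Tromsø.
Its neighbours: Narvik, Oslo.
Then their neighbours: Ålesund, Bodø, Kristiansand, Molde.
Nothing further is reachable.

Ålesund, Bodø, Kristiansand, Molde, Narvik, Oslo, Tromsø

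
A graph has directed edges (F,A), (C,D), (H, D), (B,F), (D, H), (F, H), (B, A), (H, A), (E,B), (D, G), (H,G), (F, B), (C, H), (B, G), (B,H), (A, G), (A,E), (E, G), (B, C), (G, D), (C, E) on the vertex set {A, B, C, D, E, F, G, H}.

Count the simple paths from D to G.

5

D→G
D→H→A→E→B→G
D→H→A→E→G
D→H→A→G
D→H→G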